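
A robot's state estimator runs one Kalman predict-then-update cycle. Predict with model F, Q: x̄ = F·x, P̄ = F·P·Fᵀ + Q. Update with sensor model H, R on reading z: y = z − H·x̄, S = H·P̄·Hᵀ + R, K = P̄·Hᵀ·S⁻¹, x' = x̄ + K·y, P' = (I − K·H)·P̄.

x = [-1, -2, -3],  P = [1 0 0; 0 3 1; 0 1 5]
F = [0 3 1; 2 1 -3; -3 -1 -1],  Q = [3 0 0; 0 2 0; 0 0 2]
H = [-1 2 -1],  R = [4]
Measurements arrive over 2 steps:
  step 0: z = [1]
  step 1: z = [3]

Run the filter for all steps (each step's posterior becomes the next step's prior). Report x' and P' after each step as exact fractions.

step 0: x' = [-284/41, 35/41, 919/123], P' = [2495/82 293/41 -1255/82; 293/41 234/41 107/41; -1255/82 107/41 4997/246]
step 1: x' = [5644685/867099, 308121/289033, -6302480/867099], P' = [74243198/867099 -1040412/289033 -80358818/867099; -1040412/289033 914465/289033 2431450/289033; -80358818/867099 2431450/289033 95657774/867099]

step 0: x̄ = F·x = [-9, 5, 8]
step 0: P̄ = F·P·Fᵀ + Q = [41 -14 -18; -14 48 8; -18 8 21]
step 0: y = z − H·x̄ = [-10]
step 0: S = H·P̄·Hᵀ + R = [246]
step 0: K = P̄·Hᵀ·S⁻¹ = [-17/82; 17/41; 13/246]
step 0: x' = x̄ + K·y = [-284/41, 35/41, 919/123]
step 0: P' = (I − K·H)·P̄ = [2495/82 293/41 -1255/82; 293/41 234/41 107/41; -1255/82 107/41 4997/246]
step 1: x̄ = F·x = [1234/123, -1452/41, 1532/123]
step 1: P̄ = F·P·Fᵀ + Q = [22223/246 -4299/82 -8152/123; -4299/82 41723/82 -10864/41; -8152/123 -10864/41 31750/123]
step 1: y = z − H·x̄ = [3949/41]
step 1: S = H·P̄·Hᵀ + R = [289033/82]
step 1: K = P̄·Hᵀ·S⁻¹ = [-10571/289033; 109473/289033; -59188/289033]
step 1: x' = x̄ + K·y = [5644685/867099, 308121/289033, -6302480/867099]
step 1: P' = (I − K·H)·P̄ = [74243198/867099 -1040412/289033 -80358818/867099; -1040412/289033 914465/289033 2431450/289033; -80358818/867099 2431450/289033 95657774/867099]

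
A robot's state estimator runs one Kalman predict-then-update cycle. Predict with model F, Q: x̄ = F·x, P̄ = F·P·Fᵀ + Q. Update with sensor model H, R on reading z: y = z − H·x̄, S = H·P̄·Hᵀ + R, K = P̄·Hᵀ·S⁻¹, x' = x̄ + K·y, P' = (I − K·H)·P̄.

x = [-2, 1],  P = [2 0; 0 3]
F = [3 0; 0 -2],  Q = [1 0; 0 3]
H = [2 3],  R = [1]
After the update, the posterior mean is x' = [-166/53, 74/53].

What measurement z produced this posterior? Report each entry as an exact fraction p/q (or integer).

z = [-2]

x̄ = F·x = [-6, -2]
P̄ = F·P·Fᵀ + Q = [19 0; 0 15]
S = H·P̄·Hᵀ + R = [212]
K = P̄·Hᵀ·S⁻¹ = [19/106; 45/212]
x' − x̄ = [152/53, 180/53] = K·y
y = (KᵀK)⁻¹·Kᵀ·(x' − x̄) = [16]
z = y + H·x̄ = [16] + [-18] = [-2]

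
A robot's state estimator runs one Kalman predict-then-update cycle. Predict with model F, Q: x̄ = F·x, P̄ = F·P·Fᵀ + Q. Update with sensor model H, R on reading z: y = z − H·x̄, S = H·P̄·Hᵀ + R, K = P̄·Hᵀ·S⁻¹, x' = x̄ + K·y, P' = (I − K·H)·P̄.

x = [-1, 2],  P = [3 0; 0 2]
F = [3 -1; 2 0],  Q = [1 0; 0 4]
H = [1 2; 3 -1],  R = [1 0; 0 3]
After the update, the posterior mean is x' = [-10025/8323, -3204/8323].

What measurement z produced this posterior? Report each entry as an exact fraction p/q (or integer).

z = [-2, -3]

x̄ = F·x = [-5, -2]
P̄ = F·P·Fᵀ + Q = [30 18; 18 16]
S = H·P̄·Hᵀ + R = [167 148; 148 181]
K = P̄·Hᵀ·S⁻¹ = [1290/8323 2256/8323; 3426/8323 -1054/8323]
x' − x̄ = [31590/8323, 13442/8323] = K·y
y = (KᵀK)⁻¹·Kᵀ·(x' − x̄) = [7, 10]
z = y + H·x̄ = [7, 10] + [-9, -13] = [-2, -3]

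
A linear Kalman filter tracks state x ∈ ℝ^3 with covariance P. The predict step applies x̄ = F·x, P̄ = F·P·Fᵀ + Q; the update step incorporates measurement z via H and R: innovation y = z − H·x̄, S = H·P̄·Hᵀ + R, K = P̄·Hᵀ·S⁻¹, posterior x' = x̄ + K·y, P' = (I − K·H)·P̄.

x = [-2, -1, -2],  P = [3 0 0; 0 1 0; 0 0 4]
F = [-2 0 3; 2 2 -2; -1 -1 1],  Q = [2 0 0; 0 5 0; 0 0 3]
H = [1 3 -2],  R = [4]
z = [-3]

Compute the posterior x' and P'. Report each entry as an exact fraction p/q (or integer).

x̄ = F·x = [-2, -2, 1]
P̄ = F·P·Fᵀ + Q = [50 -36 18; -36 37 -16; 18 -16 11]
y = z − H·x̄ = [7]
S = H·P̄·Hᵀ + R = [335]
K = P̄·Hᵀ·S⁻¹ = [-94/335; 107/335; -52/335]
x' = x̄ + K·y = [-1328/335, 79/335, -29/335]
P' = (I − K·H)·P̄ = [7914/335 -2002/335 1142/335; -2002/335 946/335 204/335; 1142/335 204/335 981/335]

x' = [-1328/335, 79/335, -29/335]
P' = [7914/335 -2002/335 1142/335; -2002/335 946/335 204/335; 1142/335 204/335 981/335]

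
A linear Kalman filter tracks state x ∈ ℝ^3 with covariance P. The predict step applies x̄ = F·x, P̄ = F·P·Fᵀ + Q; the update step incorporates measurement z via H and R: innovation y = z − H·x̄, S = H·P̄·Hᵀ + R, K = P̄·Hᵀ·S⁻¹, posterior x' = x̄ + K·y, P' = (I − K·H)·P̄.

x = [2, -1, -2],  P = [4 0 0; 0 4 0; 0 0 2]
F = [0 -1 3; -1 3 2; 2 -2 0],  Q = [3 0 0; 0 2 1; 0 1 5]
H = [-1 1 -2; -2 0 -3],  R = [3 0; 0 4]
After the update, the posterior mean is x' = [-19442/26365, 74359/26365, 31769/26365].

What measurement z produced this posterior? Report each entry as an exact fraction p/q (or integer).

x̄ = F·x = [-5, -9, 6]
P̄ = F·P·Fᵀ + Q = [25 0 8; 0 50 -31; 8 -31 37]
S = H·P̄·Hᵀ + R = [382 421; 421 533]
K = P̄·Hᵀ·S⁻¹ = [9301/26365 -11007/26365; 20543/26365 -11626/26365; -6762/26365 -941/26365]
x' − x̄ = [112383/26365, 311644/26365, -126421/26365] = K·y
y = (KᵀK)⁻¹·Kᵀ·(x' − x̄) = [18, 5]
z = y + H·x̄ = [18, 5] + [-16, -8] = [2, -3]

z = [2, -3]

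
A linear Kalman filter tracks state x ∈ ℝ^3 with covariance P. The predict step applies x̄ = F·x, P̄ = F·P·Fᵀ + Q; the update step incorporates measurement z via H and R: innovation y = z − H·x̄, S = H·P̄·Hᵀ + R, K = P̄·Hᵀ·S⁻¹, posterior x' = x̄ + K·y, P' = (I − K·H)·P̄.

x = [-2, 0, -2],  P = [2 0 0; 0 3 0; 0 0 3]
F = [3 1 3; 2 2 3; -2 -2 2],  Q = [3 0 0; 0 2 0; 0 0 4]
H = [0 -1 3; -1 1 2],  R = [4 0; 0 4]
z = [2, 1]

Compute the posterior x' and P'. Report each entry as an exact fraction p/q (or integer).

x̄ = F·x = [-12, -10, 0]
P̄ = F·P·Fᵀ + Q = [51 45 0; 45 49 -2; 0 -2 36]
y = z − H·x̄ = [-8, -1]
S = H·P̄·Hᵀ + R = [389 210; 210 150]
K = P̄·Hᵀ·S⁻¹ = [-183/475 1186/2375; -11/19 77/95; 12/95 413/1425]
x' = x̄ + K·y = [-22366/2375, -587/95, -1853/1425]
P' = (I − K·H)·P̄ = [87066/2375 2262/95 3526/475; 2262/95 326/19 94/19; 3526/475 94/19 518/285]

x' = [-22366/2375, -587/95, -1853/1425]
P' = [87066/2375 2262/95 3526/475; 2262/95 326/19 94/19; 3526/475 94/19 518/285]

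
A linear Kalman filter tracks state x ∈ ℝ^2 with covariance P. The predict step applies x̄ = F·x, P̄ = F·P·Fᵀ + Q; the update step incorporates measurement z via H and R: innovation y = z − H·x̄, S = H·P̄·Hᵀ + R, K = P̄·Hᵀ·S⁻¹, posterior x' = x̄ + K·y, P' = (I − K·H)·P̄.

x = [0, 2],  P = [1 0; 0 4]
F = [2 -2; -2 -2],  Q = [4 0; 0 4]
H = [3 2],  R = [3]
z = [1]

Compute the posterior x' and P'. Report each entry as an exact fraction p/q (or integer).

x̄ = F·x = [-4, -4]
P̄ = F·P·Fᵀ + Q = [24 12; 12 24]
y = z − H·x̄ = [21]
S = H·P̄·Hᵀ + R = [459]
K = P̄·Hᵀ·S⁻¹ = [32/153; 28/153]
x' = x̄ + K·y = [20/51, -8/51]
P' = (I − K·H)·P̄ = [200/51 -284/51; -284/51 440/51]

x' = [20/51, -8/51]
P' = [200/51 -284/51; -284/51 440/51]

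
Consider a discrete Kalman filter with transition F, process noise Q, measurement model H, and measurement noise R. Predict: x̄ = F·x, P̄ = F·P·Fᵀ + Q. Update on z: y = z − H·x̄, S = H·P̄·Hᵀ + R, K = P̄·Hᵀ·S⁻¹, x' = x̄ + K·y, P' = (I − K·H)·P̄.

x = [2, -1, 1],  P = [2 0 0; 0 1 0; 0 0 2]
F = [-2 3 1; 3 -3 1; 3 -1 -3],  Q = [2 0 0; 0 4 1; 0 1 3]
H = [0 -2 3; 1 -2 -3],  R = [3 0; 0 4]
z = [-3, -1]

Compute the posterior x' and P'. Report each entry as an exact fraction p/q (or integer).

x̄ = F·x = [-6, 10, 4]
P̄ = F·P·Fᵀ + Q = [21 -19 -21; -19 33 16; -21 16 40]
y = z − H·x̄ = [5, 37]
S = H·P̄·Hᵀ + R = [303 -253; -253 911]
K = P̄·Hᵀ·S⁻¹ = [8091/212024 30641/212024; -50047/212024 -44853/212024; 36399/212024 -30155/212024]
x' = x̄ + K·y = [-24493/53006, 52611/53006, -21411/53006]
P' = (I − K·H)·P̄ = [916577/212024 192435/212024 136381/212024; 192435/212024 130497/212024 36951/212024; 136381/212024 36951/212024 61033/212024]

x' = [-24493/53006, 52611/53006, -21411/53006]
P' = [916577/212024 192435/212024 136381/212024; 192435/212024 130497/212024 36951/212024; 136381/212024 36951/212024 61033/212024]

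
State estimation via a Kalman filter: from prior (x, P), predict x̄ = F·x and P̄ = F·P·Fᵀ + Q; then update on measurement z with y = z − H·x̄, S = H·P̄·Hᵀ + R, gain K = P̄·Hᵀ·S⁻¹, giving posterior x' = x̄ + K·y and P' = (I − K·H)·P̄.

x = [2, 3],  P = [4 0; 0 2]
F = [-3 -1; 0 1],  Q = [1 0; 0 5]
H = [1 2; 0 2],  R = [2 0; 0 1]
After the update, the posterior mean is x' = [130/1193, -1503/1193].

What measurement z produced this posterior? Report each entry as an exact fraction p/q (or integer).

x̄ = F·x = [-9, 3]
P̄ = F·P·Fᵀ + Q = [39 -2; -2 7]
S = H·P̄·Hᵀ + R = [61 24; 24 29]
K = P̄·Hᵀ·S⁻¹ = [1111/1193 -1084/1193; 12/1193 566/1193]
x' − x̄ = [10867/1193, -5082/1193] = K·y
y = (KᵀK)⁻¹·Kᵀ·(x' − x̄) = [1, -9]
z = y + H·x̄ = [1, -9] + [-3, 6] = [-2, -3]

z = [-2, -3]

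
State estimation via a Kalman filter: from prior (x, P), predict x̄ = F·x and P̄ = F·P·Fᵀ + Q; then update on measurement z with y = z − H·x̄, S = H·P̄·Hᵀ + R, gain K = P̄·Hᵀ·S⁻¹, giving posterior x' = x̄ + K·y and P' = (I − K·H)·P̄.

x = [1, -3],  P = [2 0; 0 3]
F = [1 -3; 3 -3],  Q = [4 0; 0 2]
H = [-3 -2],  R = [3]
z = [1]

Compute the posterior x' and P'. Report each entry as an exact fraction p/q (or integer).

x̄ = F·x = [10, 12]
P̄ = F·P·Fᵀ + Q = [33 33; 33 47]
y = z − H·x̄ = [55]
S = H·P̄·Hᵀ + R = [884]
K = P̄·Hᵀ·S⁻¹ = [-165/884; -193/884]
x' = x̄ + K·y = [-235/884, -7/884]
P' = (I − K·H)·P̄ = [1947/884 -2673/884; -2673/884 4299/884]

x' = [-235/884, -7/884]
P' = [1947/884 -2673/884; -2673/884 4299/884]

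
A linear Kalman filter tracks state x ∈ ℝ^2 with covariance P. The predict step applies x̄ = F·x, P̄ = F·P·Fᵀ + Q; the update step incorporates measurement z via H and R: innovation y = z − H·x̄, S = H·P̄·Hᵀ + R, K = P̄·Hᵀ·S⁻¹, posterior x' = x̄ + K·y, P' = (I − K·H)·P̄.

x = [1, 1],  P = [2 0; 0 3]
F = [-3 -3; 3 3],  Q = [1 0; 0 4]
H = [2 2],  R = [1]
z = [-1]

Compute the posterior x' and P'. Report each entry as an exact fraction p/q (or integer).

x̄ = F·x = [-6, 6]
P̄ = F·P·Fᵀ + Q = [46 -45; -45 49]
y = z − H·x̄ = [-1]
S = H·P̄·Hᵀ + R = [21]
K = P̄·Hᵀ·S⁻¹ = [2/21; 8/21]
x' = x̄ + K·y = [-128/21, 118/21]
P' = (I − K·H)·P̄ = [962/21 -961/21; -961/21 965/21]

x' = [-128/21, 118/21]
P' = [962/21 -961/21; -961/21 965/21]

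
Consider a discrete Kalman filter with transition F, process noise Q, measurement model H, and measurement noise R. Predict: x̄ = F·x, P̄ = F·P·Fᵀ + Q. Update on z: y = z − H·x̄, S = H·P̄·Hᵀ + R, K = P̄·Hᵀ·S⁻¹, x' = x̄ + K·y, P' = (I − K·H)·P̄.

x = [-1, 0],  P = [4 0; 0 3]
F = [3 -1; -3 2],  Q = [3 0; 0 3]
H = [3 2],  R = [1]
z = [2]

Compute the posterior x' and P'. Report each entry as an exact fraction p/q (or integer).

x' = [-27/79, 117/79]
P' = [1554/79 -2310/79; -2310/79 3453/79]

x̄ = F·x = [-3, 3]
P̄ = F·P·Fᵀ + Q = [42 -42; -42 51]
y = z − H·x̄ = [5]
S = H·P̄·Hᵀ + R = [79]
K = P̄·Hᵀ·S⁻¹ = [42/79; -24/79]
x' = x̄ + K·y = [-27/79, 117/79]
P' = (I − K·H)·P̄ = [1554/79 -2310/79; -2310/79 3453/79]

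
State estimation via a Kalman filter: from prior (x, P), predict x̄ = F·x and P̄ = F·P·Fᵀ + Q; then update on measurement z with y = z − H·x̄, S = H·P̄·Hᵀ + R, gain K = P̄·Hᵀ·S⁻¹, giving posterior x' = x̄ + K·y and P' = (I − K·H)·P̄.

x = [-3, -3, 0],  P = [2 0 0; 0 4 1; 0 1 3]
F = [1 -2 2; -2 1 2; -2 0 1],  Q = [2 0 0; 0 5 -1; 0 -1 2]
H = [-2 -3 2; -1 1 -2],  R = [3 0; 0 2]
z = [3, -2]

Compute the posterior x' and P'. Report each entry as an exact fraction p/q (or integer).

x̄ = F·x = [3, 3, 6]
P̄ = F·P·Fᵀ + Q = [24 -2 0; -2 33 14; 0 14 13]
y = z − H·x̄ = [6, 10]
S = H·P̄·Hᵀ + R = [256 7; 7 59]
K = P̄·Hᵀ·S⁻¹ = [-2296/15055 -6362/15055; -4002/15055 2261/15055; -172/3011 -592/3011]
x' = x̄ + K·y = [-32231/15055, 43763/15055, 11114/3011]
P' = (I − K·H)·P̄ = [99476/15055 -139408/15055 -22616/3011; -139408/15055 212854/15055 34774/3011; -22616/3011 34774/3011 29287/3011]

x' = [-32231/15055, 43763/15055, 11114/3011]
P' = [99476/15055 -139408/15055 -22616/3011; -139408/15055 212854/15055 34774/3011; -22616/3011 34774/3011 29287/3011]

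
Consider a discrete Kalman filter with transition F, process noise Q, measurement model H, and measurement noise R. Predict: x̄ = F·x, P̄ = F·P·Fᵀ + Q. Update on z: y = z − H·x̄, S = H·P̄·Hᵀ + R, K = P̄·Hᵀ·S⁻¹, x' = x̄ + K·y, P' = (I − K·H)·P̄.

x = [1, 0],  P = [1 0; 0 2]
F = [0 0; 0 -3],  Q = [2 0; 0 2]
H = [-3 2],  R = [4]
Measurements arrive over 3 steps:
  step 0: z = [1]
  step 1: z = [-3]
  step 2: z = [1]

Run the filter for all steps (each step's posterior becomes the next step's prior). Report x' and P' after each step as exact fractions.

step 0: x̄ = F·x = [0, 0]
step 0: P̄ = F·P·Fᵀ + Q = [2 0; 0 20]
step 0: y = z − H·x̄ = [1]
step 0: S = H·P̄·Hᵀ + R = [102]
step 0: K = P̄·Hᵀ·S⁻¹ = [-1/17; 20/51]
step 0: x' = x̄ + K·y = [-1/17, 20/51]
step 0: P' = (I − K·H)·P̄ = [28/17 40/17; 40/17 220/51]
step 1: x̄ = F·x = [0, -20/17]
step 1: P̄ = F·P·Fᵀ + Q = [2 0; 0 694/17]
step 1: y = z − H·x̄ = [-11/17]
step 1: S = H·P̄·Hᵀ + R = [3150/17]
step 1: K = P̄·Hᵀ·S⁻¹ = [-17/525; 694/1575]
step 1: x' = x̄ + K·y = [11/525, -2302/1575]
step 1: P' = (I − K·H)·P̄ = [316/175 1388/525; 1388/525 7634/1575]
step 2: x̄ = F·x = [0, 2302/525]
step 2: P̄ = F·P·Fᵀ + Q = [2 0; 0 7984/175]
step 2: y = z − H·x̄ = [-4079/525]
step 2: S = H·P̄·Hᵀ + R = [35786/175]
step 2: K = P̄·Hᵀ·S⁻¹ = [-525/17893; 7984/17893]
step 2: x' = x̄ + K·y = [4079/17893, 49274/53679]
step 2: P' = (I − K·H)·P̄ = [32636/17893 47904/17893; 47904/17893 87824/17893]

step 0: x' = [-1/17, 20/51], P' = [28/17 40/17; 40/17 220/51]
step 1: x' = [11/525, -2302/1575], P' = [316/175 1388/525; 1388/525 7634/1575]
step 2: x' = [4079/17893, 49274/53679], P' = [32636/17893 47904/17893; 47904/17893 87824/17893]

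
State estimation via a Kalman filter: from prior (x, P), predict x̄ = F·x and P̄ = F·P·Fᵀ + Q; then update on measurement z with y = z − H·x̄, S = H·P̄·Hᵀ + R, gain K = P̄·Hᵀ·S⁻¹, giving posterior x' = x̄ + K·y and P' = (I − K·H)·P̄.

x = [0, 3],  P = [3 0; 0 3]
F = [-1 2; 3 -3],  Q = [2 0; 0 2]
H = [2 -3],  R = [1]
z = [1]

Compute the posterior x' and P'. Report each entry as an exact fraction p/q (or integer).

x' = [44/39, 121/299]
P' = [88/39 19/13; 19/13 316/299]

x̄ = F·x = [6, -9]
P̄ = F·P·Fᵀ + Q = [17 -27; -27 56]
y = z − H·x̄ = [-38]
S = H·P̄·Hᵀ + R = [897]
K = P̄·Hᵀ·S⁻¹ = [5/39; -74/299]
x' = x̄ + K·y = [44/39, 121/299]
P' = (I − K·H)·P̄ = [88/39 19/13; 19/13 316/299]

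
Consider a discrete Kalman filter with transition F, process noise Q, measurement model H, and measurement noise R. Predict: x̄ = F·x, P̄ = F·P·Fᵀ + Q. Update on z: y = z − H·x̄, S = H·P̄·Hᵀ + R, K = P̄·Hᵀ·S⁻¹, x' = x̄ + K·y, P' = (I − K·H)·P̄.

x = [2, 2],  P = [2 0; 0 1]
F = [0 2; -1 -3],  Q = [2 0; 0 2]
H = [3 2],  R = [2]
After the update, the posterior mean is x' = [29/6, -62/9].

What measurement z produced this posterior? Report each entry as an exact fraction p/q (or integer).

z = [1]

x̄ = F·x = [4, -8]
P̄ = F·P·Fᵀ + Q = [6 -6; -6 13]
S = H·P̄·Hᵀ + R = [36]
K = P̄·Hᵀ·S⁻¹ = [1/6; 2/9]
x' − x̄ = [5/6, 10/9] = K·y
y = (KᵀK)⁻¹·Kᵀ·(x' − x̄) = [5]
z = y + H·x̄ = [5] + [-4] = [1]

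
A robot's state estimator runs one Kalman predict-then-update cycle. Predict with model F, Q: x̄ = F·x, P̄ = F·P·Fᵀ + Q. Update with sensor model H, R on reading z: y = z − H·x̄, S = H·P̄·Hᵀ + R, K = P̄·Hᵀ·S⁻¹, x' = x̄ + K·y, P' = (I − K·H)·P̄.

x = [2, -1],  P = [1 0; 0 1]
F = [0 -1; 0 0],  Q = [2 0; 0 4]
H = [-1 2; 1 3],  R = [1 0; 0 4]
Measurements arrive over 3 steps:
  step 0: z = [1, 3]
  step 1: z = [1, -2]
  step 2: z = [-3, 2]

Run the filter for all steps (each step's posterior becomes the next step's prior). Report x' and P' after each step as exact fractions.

step 0: x' = [281/419, 328/419], P' = [312/419 60/419; 60/419 76/419]
step 1: x' = [-83778/69773, -10744/69773], P' = [47528/69773 9140/69773; 9140/69773 12492/69773]
step 2: x' = [21387894/11610191, -3924768/11610191], P' = [7905976/11610191 1520380/11610191; 1520380/11610191 2078564/11610191]

step 0: x̄ = F·x = [1, 0]
step 0: P̄ = F·P·Fᵀ + Q = [3 0; 0 4]
step 0: y = z − H·x̄ = [2, 2]
step 0: S = H·P̄·Hᵀ + R = [20 21; 21 43]
step 0: K = P̄·Hᵀ·S⁻¹ = [-192/419 123/419; 92/419 72/419]
step 0: x' = x̄ + K·y = [281/419, 328/419]
step 0: P' = (I − K·H)·P̄ = [312/419 60/419; 60/419 76/419]
step 1: x̄ = F·x = [-328/419, 0]
step 1: P̄ = F·P·Fᵀ + Q = [914/419 0; 0 4]
step 1: y = z − H·x̄ = [91/419, -510/419]
step 1: S = H·P̄·Hᵀ + R = [8037/419 9142/419; 9142/419 17674/419]
step 1: K = P̄·Hᵀ·S⁻¹ = [-29248/69773 18737/69773; 15844/69773 11654/69773]
step 1: x' = x̄ + K·y = [-83778/69773, -10744/69773]
step 1: P' = (I − K·H)·P̄ = [47528/69773 9140/69773; 9140/69773 12492/69773]
step 2: x̄ = F·x = [10744/69773, 0]
step 2: P̄ = F·P·Fᵀ + Q = [152038/69773 0; 0 4]
step 2: y = z − H·x̄ = [-198575/69773, 128802/69773]
step 2: S = H·P̄·Hᵀ + R = [1338179/69773 1522514/69773; 1522514/69773 2942958/69773]
step 2: K = P̄·Hᵀ·S⁻¹ = [-4865216/11610191 3116779/11610191; 2636748/11610191 1939018/11610191]
step 2: x' = x̄ + K·y = [21387894/11610191, -3924768/11610191]
step 2: P' = (I − K·H)·P̄ = [7905976/11610191 1520380/11610191; 1520380/11610191 2078564/11610191]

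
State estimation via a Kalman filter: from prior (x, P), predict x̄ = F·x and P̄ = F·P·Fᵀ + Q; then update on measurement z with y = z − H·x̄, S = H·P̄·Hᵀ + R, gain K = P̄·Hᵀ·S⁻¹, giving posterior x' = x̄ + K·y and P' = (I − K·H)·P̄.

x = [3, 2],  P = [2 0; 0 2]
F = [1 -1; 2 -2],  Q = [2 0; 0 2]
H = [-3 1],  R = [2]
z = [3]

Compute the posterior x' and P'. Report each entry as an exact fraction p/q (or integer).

x̄ = F·x = [1, 2]
P̄ = F·P·Fᵀ + Q = [6 8; 8 18]
y = z − H·x̄ = [4]
S = H·P̄·Hᵀ + R = [26]
K = P̄·Hᵀ·S⁻¹ = [-5/13; -3/13]
x' = x̄ + K·y = [-7/13, 14/13]
P' = (I − K·H)·P̄ = [28/13 74/13; 74/13 216/13]

x' = [-7/13, 14/13]
P' = [28/13 74/13; 74/13 216/13]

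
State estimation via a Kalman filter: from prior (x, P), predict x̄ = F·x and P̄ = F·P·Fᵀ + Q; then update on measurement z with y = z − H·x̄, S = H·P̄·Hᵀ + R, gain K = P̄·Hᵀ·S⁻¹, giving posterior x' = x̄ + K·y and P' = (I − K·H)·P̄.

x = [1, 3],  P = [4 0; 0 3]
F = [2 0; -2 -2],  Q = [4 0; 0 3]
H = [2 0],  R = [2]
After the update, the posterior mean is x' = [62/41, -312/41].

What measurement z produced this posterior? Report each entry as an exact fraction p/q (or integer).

x̄ = F·x = [2, -8]
P̄ = F·P·Fᵀ + Q = [20 -16; -16 31]
S = H·P̄·Hᵀ + R = [82]
K = P̄·Hᵀ·S⁻¹ = [20/41; -16/41]
x' − x̄ = [-20/41, 16/41] = K·y
y = (KᵀK)⁻¹·Kᵀ·(x' − x̄) = [-1]
z = y + H·x̄ = [-1] + [4] = [3]

z = [3]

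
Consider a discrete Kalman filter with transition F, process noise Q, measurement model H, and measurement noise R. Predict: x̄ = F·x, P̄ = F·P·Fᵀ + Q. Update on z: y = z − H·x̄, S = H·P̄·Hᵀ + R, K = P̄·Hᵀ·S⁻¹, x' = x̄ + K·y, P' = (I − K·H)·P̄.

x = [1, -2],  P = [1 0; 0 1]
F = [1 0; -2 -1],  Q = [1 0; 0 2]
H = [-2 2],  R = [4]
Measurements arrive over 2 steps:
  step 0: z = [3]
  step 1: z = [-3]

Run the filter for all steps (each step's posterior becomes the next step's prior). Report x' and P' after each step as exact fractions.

step 0: x' = [2/7, 45/28], P' = [6/7 4/7; 4/7 17/14]
step 1: x' = [19/458, -695/458], P' = [185/229 127/229; 127/229 284/229]

step 0: x̄ = F·x = [1, 0]
step 0: P̄ = F·P·Fᵀ + Q = [2 -2; -2 7]
step 0: y = z − H·x̄ = [5]
step 0: S = H·P̄·Hᵀ + R = [56]
step 0: K = P̄·Hᵀ·S⁻¹ = [-1/7; 9/28]
step 0: x' = x̄ + K·y = [2/7, 45/28]
step 0: P' = (I − K·H)·P̄ = [6/7 4/7; 4/7 17/14]
step 1: x̄ = F·x = [2/7, -61/28]
step 1: P̄ = F·P·Fᵀ + Q = [13/7 -16/7; -16/7 125/14]
step 1: y = z − H·x̄ = [27/14]
step 1: S = H·P̄·Hᵀ + R = [458/7]
step 1: K = P̄·Hᵀ·S⁻¹ = [-29/229; 157/458]
step 1: x' = x̄ + K·y = [19/458, -695/458]
step 1: P' = (I − K·H)·P̄ = [185/229 127/229; 127/229 284/229]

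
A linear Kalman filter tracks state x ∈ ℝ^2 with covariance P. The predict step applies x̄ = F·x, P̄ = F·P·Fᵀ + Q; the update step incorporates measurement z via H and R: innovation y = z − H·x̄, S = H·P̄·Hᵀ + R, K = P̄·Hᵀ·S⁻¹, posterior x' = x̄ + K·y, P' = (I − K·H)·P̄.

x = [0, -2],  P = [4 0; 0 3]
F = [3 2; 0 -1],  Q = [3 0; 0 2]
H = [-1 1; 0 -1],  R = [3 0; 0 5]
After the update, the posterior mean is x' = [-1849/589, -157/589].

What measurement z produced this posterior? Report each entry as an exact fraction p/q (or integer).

x̄ = F·x = [-4, 2]
P̄ = F·P·Fᵀ + Q = [51 -6; -6 5]
S = H·P̄·Hᵀ + R = [71 -11; -11 10]
K = P̄·Hᵀ·S⁻¹ = [-504/589 -201/589; 55/589 -234/589]
x' − x̄ = [507/589, -1335/589] = K·y
y = (KᵀK)⁻¹·Kᵀ·(x' − x̄) = [-3, 5]
z = y + H·x̄ = [-3, 5] + [6, -2] = [3, 3]

z = [3, 3]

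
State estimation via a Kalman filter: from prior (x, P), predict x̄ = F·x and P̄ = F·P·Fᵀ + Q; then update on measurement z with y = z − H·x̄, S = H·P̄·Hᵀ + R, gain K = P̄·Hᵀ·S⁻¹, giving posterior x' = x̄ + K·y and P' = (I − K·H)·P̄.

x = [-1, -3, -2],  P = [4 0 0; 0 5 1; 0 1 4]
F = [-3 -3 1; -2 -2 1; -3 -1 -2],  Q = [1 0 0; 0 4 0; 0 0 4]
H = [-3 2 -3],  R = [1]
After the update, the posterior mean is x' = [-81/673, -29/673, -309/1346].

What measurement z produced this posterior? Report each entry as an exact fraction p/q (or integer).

z = [1]

x̄ = F·x = [10, 6, 10]
P̄ = F·P·Fᵀ + Q = [80 53 48; 53 40 29; 48 29 65]
S = H·P̄·Hᵀ + R = [1346]
K = P̄·Hᵀ·S⁻¹ = [-139/673; -83/673; -281/1346]
x' − x̄ = [-6811/673, -4067/673, -13769/1346] = K·y
y = (KᵀK)⁻¹·Kᵀ·(x' − x̄) = [49]
z = y + H·x̄ = [49] + [-48] = [1]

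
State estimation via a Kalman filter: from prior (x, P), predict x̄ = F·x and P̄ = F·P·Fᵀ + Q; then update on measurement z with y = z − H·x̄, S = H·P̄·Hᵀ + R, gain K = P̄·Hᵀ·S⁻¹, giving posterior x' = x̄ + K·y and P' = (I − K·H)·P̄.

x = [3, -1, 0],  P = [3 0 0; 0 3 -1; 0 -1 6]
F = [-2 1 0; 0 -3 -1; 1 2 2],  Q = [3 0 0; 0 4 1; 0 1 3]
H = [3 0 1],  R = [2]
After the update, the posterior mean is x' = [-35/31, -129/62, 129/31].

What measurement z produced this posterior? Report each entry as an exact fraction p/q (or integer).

z = [1]

x̄ = F·x = [-7, 3, 1]
P̄ = F·P·Fᵀ + Q = [18 -8 -2; -8 31 -21; -2 -21 34]
S = H·P̄·Hᵀ + R = [186]
K = P̄·Hᵀ·S⁻¹ = [26/93; -15/62; 14/93]
x' − x̄ = [182/31, -315/62, 98/31] = K·y
y = (KᵀK)⁻¹·Kᵀ·(x' − x̄) = [21]
z = y + H·x̄ = [21] + [-20] = [1]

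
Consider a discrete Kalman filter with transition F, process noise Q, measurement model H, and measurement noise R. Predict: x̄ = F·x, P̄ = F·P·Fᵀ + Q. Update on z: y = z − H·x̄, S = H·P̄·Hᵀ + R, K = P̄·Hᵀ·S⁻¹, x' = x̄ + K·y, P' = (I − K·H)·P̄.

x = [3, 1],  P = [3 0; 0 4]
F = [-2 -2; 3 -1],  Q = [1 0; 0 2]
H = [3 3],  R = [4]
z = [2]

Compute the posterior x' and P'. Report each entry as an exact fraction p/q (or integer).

x̄ = F·x = [-8, 8]
P̄ = F·P·Fᵀ + Q = [29 -10; -10 33]
y = z − H·x̄ = [2]
S = H·P̄·Hᵀ + R = [382]
K = P̄·Hᵀ·S⁻¹ = [57/382; 69/382]
x' = x̄ + K·y = [-1471/191, 1597/191]
P' = (I − K·H)·P̄ = [7829/382 -7753/382; -7753/382 7845/382]

x' = [-1471/191, 1597/191]
P' = [7829/382 -7753/382; -7753/382 7845/382]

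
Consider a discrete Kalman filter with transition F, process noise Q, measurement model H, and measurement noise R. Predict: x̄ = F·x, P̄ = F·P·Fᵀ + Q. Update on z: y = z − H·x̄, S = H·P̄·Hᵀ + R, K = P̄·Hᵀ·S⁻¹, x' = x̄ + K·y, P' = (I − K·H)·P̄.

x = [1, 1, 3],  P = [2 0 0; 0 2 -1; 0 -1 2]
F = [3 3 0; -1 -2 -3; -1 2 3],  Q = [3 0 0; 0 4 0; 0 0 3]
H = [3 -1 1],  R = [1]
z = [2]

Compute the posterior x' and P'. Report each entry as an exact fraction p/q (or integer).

x̄ = F·x = [6, -12, 10]
P̄ = F·P·Fᵀ + Q = [39 -9 -3; -9 20 -12; -3 -12 19]
y = z − H·x̄ = [-38]
S = H·P̄·Hᵀ + R = [451]
K = P̄·Hᵀ·S⁻¹ = [3/11; -59/451; 2/41]
x' = x̄ + K·y = [-48/11, -3170/451, 334/41]
P' = (I − K·H)·P̄ = [60/11 78/11 -9; 78/11 5539/451 -374/41; -9 -374/41 735/41]

x' = [-48/11, -3170/451, 334/41]
P' = [60/11 78/11 -9; 78/11 5539/451 -374/41; -9 -374/41 735/41]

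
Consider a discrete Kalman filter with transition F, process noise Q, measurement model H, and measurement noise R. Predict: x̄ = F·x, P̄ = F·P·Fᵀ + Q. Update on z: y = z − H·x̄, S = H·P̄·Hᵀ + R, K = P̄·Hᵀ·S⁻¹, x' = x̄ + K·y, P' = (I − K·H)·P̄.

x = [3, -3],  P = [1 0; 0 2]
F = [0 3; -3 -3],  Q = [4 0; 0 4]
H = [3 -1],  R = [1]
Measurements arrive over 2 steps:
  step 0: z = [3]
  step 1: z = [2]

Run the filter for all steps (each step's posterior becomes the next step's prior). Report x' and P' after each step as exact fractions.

step 0: x̄ = F·x = [-9, 0]
step 0: P̄ = F·P·Fᵀ + Q = [22 -18; -18 31]
step 0: y = z − H·x̄ = [30]
step 0: S = H·P̄·Hᵀ + R = [338]
step 0: K = P̄·Hᵀ·S⁻¹ = [42/169; -85/338]
step 0: x' = x̄ + K·y = [-261/169, -1275/169]
step 0: P' = (I − K·H)·P̄ = [190/169 528/169; 528/169 3253/338]
step 1: x̄ = F·x = [-3825/169, 4608/169]
step 1: P̄ = F·P·Fᵀ + Q = [30629/338 -38781/338; -38781/338 53057/338]
step 1: y = z − H·x̄ = [16421/169]
step 1: S = H·P̄·Hᵀ + R = [280871/169]
step 1: K = P̄·Hᵀ·S⁻¹ = [65334/280871; -84700/280871]
step 1: x' = x̄ + K·y = [-8769/280871, -571628/280871]
step 1: P' = (I − K·H)·P̄ = [388963/561742 1036221/561742; 1036221/561742 3278063/561742]

step 0: x' = [-261/169, -1275/169], P' = [190/169 528/169; 528/169 3253/338]
step 1: x' = [-8769/280871, -571628/280871], P' = [388963/561742 1036221/561742; 1036221/561742 3278063/561742]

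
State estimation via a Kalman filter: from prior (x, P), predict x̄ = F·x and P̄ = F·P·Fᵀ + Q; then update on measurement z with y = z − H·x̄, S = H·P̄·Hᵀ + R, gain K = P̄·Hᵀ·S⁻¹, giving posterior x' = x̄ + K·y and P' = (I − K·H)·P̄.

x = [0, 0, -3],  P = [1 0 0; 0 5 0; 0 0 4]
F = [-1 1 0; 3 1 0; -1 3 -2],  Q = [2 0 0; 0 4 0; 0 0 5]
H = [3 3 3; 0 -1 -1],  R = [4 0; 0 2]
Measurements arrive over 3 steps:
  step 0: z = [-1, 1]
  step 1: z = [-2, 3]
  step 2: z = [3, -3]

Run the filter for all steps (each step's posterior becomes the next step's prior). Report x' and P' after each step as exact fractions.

step 0: x' = [-6/271, -3212/1355, 7999/4065], P' = [404/271 -358/271 34/271; -358/271 12504/1355 -10886/1355; 34/271 -10886/1355 33172/4065]
step 1: x' = [78563547/51525494, -67783730/25762747, 15424343/51525494], P' = [41177643/25762747 -51995768/25762747 18837155/25762747; -51995768/25762747 206866324/25762747 -161917900/25762747; 18837155/25762747 -161917900/25762747 153010563/25762747]
step 2: x' = [-963091094985/504974572489, 1596311688706/504974572489, -128456073882/504974572489], P' = [794100547206/504974572489 -991186623390/504974572489 353794377268/504974572489; -991186623390/504974572489 4000797383120/504974572489 -3147642472334/504974572489; 353794377268/504974572489 -3147642472334/504974572489 2988976985742/504974572489]

step 0: x̄ = F·x = [0, 0, 6]
step 0: P̄ = F·P·Fᵀ + Q = [8 2 16; 2 18 12; 16 12 67]
step 0: y = z − H·x̄ = [-19, 7]
step 0: S = H·P̄·Hᵀ + R = [1381 -381; -381 111]
step 0: K = P̄·Hᵀ·S⁻¹ = [60/271 162/271; -129/1355 -809/1355; 256/1355 -257/4065]
step 0: x' = x̄ + K·y = [-6/271, -3212/1355, 7999/4065]
step 0: P' = (I − K·H)·P̄ = [404/271 -358/271 34/271; -358/271 12504/1355 -10886/1355; 34/271 -10886/1355 33172/4065]
step 1: x̄ = F·x = [-3182/1355, -3302/1355, -44816/4065]
step 1: P̄ = F·P·Fᵀ + Q = [20814/1355 2864/1355 68804/1355; 2864/1355 25364/1355 37884/1355; 68804/1355 37884/1355 922837/4065]
step 1: y = z − H·x̄ = [61558/1355, -42527/4065]
step 1: S = H·P̄·Hᵀ + R = [5161469/1355 -1441237/1355; -1441237/1355 1234363/4065]
step 1: K = P̄·Hᵀ·S⁻¹ = [12028545/51525494 33158613/51525494; -5285508/25762747 -22474212/25762747; 14894727/51525494 8907337/51525494]
step 1: x' = x̄ + K·y = [78563547/51525494, -67783730/25762747, 15424343/51525494]
step 1: P' = (I − K·H)·P̄ = [41177643/25762747 -51995768/25762747 18837155/25762747; -51995768/25762747 206866324/25762747 -161917900/25762747; 18837155/25762747 -161917900/25762747 153010563/25762747]
step 2: x̄ = F·x = [-214131007/51525494, 100123181/51525494, -516114613/51525494]
step 2: P̄ = F·P·Fᵀ + Q = [403560997/25762747 -20658141/25762747 1231269797/25762747; -20658141/25762747 368541491/25762747 291912769/25762747; 1231269797/25762747 291912769/25762747 4974168574/25762747]
step 2: y = z − H·x̄ = [2044943799/51525494, -285283957/25762747]
step 2: S = H·P̄·Hᵀ + R = [78864930196/25762747 -21411441777/25762747; -21411441777/25762747 5978061097/25762747]
step 2: K = P̄·Hᵀ·S⁻¹ = [117531225813/504974572489 318696123061/504974572489; -103523784453/504974572489 -426577455393/504974572489; 146346668007/504974572489 79332743296/504974572489]
step 2: x' = x̄ + K·y = [-963091094985/504974572489, 1596311688706/504974572489, -128456073882/504974572489]
step 2: P' = (I − K·H)·P̄ = [794100547206/504974572489 -991186623390/504974572489 353794377268/504974572489; -991186623390/504974572489 4000797383120/504974572489 -3147642472334/504974572489; 353794377268/504974572489 -3147642472334/504974572489 2988976985742/504974572489]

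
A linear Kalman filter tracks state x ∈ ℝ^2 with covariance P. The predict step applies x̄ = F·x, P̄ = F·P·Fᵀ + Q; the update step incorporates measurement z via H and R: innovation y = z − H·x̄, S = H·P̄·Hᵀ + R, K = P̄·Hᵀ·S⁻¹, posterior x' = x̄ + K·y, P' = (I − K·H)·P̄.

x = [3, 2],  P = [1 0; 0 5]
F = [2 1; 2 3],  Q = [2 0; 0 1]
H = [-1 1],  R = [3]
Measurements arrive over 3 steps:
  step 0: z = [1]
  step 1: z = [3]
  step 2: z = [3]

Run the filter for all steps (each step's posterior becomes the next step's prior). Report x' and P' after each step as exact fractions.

step 0: x' = [92/13, 219/26], P' = [111/13 123/13; 123/13 339/26]
step 1: x' = [47/6, 485/42], P' = [2279/108 656/27; 656/27 11467/378]
step 2: x' = [15762/6017, 73323/12034], P' = [557749/24068 161530/6017; 161530/6017 402497/12034]

step 0: x̄ = F·x = [8, 12]
step 0: P̄ = F·P·Fᵀ + Q = [11 19; 19 50]
step 0: y = z − H·x̄ = [-3]
step 0: S = H·P̄·Hᵀ + R = [26]
step 0: K = P̄·Hᵀ·S⁻¹ = [4/13; 31/26]
step 0: x' = x̄ + K·y = [92/13, 219/26]
step 0: P' = (I − K·H)·P̄ = [111/13 123/13; 123/13 339/26]
step 1: x̄ = F·x = [587/26, 1025/26]
step 1: P̄ = F·P·Fᵀ + Q = [2263/26 3873/26; 3873/26 6917/26]
step 1: y = z − H·x̄ = [-180/13]
step 1: S = H·P̄·Hᵀ + R = [756/13]
step 1: K = P̄·Hᵀ·S⁻¹ = [115/108; 761/378]
step 1: x' = x̄ + K·y = [47/6, 485/42]
step 1: P' = (I − K·H)·P̄ = [2279/108 656/27; 656/27 11467/378]
step 2: x̄ = F·x = [381/14, 2113/42]
step 2: P̄ = F·P·Fᵀ + Q = [2995/14 5177/14; 5177/14 245695/378]
step 2: y = z − H·x̄ = [-422/21]
step 2: S = H·P̄·Hᵀ + R = [24068/189]
step 2: K = P̄·Hᵀ·S⁻¹ = [29457/24068; 26479/12034]
step 2: x' = x̄ + K·y = [15762/6017, 73323/12034]
step 2: P' = (I − K·H)·P̄ = [557749/24068 161530/6017; 161530/6017 402497/12034]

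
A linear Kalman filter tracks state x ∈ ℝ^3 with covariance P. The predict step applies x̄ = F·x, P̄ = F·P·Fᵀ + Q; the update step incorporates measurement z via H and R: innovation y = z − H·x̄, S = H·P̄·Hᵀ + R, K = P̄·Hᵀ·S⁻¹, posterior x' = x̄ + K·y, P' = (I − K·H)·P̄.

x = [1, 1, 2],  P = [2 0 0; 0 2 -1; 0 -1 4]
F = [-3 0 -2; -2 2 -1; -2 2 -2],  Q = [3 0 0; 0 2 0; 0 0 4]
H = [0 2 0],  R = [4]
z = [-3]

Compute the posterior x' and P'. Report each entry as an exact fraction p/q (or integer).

x' = [-59/9, -41/27, -31/9]
P' = [47/3 8/9 16/3; 8/9 26/27 10/9; 16/3 10/9 32/3]

x̄ = F·x = [-7, -2, -4]
P̄ = F·P·Fᵀ + Q = [37 24 32; 24 26 30; 32 30 44]
y = z − H·x̄ = [1]
S = H·P̄·Hᵀ + R = [108]
K = P̄·Hᵀ·S⁻¹ = [4/9; 13/27; 5/9]
x' = x̄ + K·y = [-59/9, -41/27, -31/9]
P' = (I − K·H)·P̄ = [47/3 8/9 16/3; 8/9 26/27 10/9; 16/3 10/9 32/3]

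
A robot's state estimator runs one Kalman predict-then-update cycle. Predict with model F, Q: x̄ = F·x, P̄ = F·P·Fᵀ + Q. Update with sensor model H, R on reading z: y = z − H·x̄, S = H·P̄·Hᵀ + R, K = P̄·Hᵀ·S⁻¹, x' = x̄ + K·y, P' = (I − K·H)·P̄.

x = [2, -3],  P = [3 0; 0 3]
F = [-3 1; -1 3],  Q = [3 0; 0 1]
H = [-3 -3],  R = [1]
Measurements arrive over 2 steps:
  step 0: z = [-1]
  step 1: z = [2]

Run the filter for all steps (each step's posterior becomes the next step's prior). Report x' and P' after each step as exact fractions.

step 0: x̄ = F·x = [-9, -11]
step 0: P̄ = F·P·Fᵀ + Q = [33 18; 18 31]
step 0: y = z − H·x̄ = [-61]
step 0: S = H·P̄·Hᵀ + R = [901]
step 0: K = P̄·Hᵀ·S⁻¹ = [-9/53; -147/901]
step 0: x' = x̄ + K·y = [72/53, -944/901]
step 0: P' = (I − K·H)·P̄ = [372/53 -369/53; -369/53 6322/901]
step 1: x̄ = F·x = [-4616/901, -4056/901]
step 1: P̄ = F·P·Fᵀ + Q = [103579/901 100668/901; 100668/901 101761/901]
step 1: y = z − H·x̄ = [-24214/901]
step 1: S = H·P̄·Hᵀ + R = [3660985/901]
step 1: K = P̄·Hᵀ·S⁻¹ = [-612741/3660985; -607287/3660985]
step 1: x' = x̄ + K·y = [-2288786/3660985, -159942/3660985]
step 1: P' = (I − K·H)·P̄ = [4161634/3660985 -3957387/3660985; -3957387/3660985 4159816/3660985]

step 0: x' = [72/53, -944/901], P' = [372/53 -369/53; -369/53 6322/901]
step 1: x' = [-2288786/3660985, -159942/3660985], P' = [4161634/3660985 -3957387/3660985; -3957387/3660985 4159816/3660985]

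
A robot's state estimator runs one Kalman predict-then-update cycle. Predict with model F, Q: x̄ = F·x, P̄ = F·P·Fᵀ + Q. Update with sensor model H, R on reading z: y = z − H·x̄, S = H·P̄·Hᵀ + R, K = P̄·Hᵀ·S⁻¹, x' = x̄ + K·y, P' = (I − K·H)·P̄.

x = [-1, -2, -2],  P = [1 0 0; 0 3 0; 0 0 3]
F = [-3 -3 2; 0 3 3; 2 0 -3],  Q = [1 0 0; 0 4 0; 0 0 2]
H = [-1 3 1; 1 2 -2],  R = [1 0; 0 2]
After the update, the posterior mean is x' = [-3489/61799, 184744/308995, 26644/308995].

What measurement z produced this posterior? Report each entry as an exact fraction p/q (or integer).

x̄ = F·x = [5, -12, 4]
P̄ = F·P·Fᵀ + Q = [49 -9 -24; -9 58 -27; -24 -27 33]
S = H·P̄·Hᵀ + R = [545 260; 260 691]
K = P̄·Hᵀ·S⁻¹ = [-17928/61799 13811/61799; 65936/308995 9437/61799; 20856/308995 -14448/61799]
x' − x̄ = [-312484/61799, 3892684/308995, -1209336/308995] = K·y
y = (KᵀK)⁻¹·Kᵀ·(x' − x̄) = [39, 28]
z = y + H·x̄ = [39, 28] + [-37, -27] = [2, 1]

z = [2, 1]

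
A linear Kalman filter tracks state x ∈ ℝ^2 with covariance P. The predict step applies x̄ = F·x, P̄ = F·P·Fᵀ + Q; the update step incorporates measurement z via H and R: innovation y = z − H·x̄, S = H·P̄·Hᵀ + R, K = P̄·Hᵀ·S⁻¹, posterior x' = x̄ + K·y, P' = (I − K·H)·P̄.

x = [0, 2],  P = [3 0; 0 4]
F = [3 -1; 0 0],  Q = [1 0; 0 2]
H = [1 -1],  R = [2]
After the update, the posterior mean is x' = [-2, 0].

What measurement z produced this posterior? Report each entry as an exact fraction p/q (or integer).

x̄ = F·x = [-2, 0]
P̄ = F·P·Fᵀ + Q = [32 0; 0 2]
S = H·P̄·Hᵀ + R = [36]
K = P̄·Hᵀ·S⁻¹ = [8/9; -1/18]
x' − x̄ = [0, 0] = K·y
y = (KᵀK)⁻¹·Kᵀ·(x' − x̄) = [0]
z = y + H·x̄ = [0] + [-2] = [-2]

z = [-2]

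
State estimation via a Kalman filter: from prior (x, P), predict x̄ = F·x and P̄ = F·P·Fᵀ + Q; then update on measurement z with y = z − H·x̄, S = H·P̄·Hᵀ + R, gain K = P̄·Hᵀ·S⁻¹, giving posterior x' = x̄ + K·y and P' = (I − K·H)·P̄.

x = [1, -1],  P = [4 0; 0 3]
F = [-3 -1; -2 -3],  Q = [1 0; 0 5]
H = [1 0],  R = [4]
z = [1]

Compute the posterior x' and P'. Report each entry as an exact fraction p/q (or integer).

x̄ = F·x = [-2, 1]
P̄ = F·P·Fᵀ + Q = [40 33; 33 48]
y = z − H·x̄ = [3]
S = H·P̄·Hᵀ + R = [44]
K = P̄·Hᵀ·S⁻¹ = [10/11; 3/4]
x' = x̄ + K·y = [8/11, 13/4]
P' = (I − K·H)·P̄ = [40/11 3; 3 93/4]

x' = [8/11, 13/4]
P' = [40/11 3; 3 93/4]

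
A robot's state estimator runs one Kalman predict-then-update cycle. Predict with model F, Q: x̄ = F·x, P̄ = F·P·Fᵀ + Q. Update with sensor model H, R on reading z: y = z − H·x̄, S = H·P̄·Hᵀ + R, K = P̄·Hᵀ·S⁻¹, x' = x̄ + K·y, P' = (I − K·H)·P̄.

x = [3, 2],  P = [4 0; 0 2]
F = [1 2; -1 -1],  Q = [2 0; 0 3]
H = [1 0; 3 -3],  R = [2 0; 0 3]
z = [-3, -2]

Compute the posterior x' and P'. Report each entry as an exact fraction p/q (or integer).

x̄ = F·x = [7, -5]
P̄ = F·P·Fᵀ + Q = [14 -8; -8 9]
y = z − H·x̄ = [-10, -38]
S = H·P̄·Hᵀ + R = [16 66; 66 354]
K = P̄·Hᵀ·S⁻¹ = [50/109 11/109; 89/218 -24/109]
x' = x̄ + K·y = [-155/109, -78/109]
P' = (I − K·H)·P̄ = [100/109 89/109; 89/109 113/109]

x' = [-155/109, -78/109]
P' = [100/109 89/109; 89/109 113/109]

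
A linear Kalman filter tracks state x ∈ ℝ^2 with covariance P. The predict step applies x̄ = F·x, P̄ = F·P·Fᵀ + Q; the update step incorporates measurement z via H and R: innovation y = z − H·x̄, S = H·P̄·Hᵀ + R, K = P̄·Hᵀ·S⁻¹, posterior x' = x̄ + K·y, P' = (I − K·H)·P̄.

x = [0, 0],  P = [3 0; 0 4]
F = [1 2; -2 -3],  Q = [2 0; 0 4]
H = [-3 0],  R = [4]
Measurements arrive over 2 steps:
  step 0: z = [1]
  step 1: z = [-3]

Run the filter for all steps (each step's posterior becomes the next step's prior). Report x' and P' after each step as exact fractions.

step 0: x̄ = F·x = [0, 0]
step 0: P̄ = F·P·Fᵀ + Q = [21 -30; -30 52]
step 0: y = z − H·x̄ = [1]
step 0: S = H·P̄·Hᵀ + R = [193]
step 0: K = P̄·Hᵀ·S⁻¹ = [-63/193; 90/193]
step 0: x' = x̄ + K·y = [-63/193, 90/193]
step 0: P' = (I − K·H)·P̄ = [84/193 -120/193; -120/193 1936/193]
step 1: x̄ = F·x = [117/193, -144/193]
step 1: P̄ = F·P·Fᵀ + Q = [7734/193 -10944/193; -10944/193 17092/193]
step 1: y = z − H·x̄ = [-228/193]
step 1: S = H·P̄·Hᵀ + R = [70378/193]
step 1: K = P̄·Hᵀ·S⁻¹ = [-11601/35189; 16416/35189]
step 1: x' = x̄ + K·y = [35037/35189, -45648/35189]
step 1: P' = (I − K·H)·P̄ = [15468/35189 -21888/35189; -21888/35189 323732/35189]

step 0: x' = [-63/193, 90/193], P' = [84/193 -120/193; -120/193 1936/193]
step 1: x' = [35037/35189, -45648/35189], P' = [15468/35189 -21888/35189; -21888/35189 323732/35189]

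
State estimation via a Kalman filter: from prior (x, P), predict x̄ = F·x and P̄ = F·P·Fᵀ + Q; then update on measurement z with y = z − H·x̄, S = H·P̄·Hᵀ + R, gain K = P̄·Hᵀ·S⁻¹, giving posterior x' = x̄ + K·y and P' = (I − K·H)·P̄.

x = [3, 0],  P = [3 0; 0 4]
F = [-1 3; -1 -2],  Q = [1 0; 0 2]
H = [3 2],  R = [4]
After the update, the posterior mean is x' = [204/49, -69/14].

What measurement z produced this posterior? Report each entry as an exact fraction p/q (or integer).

z = [3]

x̄ = F·x = [-3, -3]
P̄ = F·P·Fᵀ + Q = [40 -21; -21 21]
S = H·P̄·Hᵀ + R = [196]
K = P̄·Hᵀ·S⁻¹ = [39/98; -3/28]
x' − x̄ = [351/49, -27/14] = K·y
y = (KᵀK)⁻¹·Kᵀ·(x' − x̄) = [18]
z = y + H·x̄ = [18] + [-15] = [3]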